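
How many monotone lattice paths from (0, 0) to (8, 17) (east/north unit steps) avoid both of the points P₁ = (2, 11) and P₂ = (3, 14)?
Number of paths = 988895

Inclusion–exclusion. Total paths: C(25, 8) = 1081575. Through P₁: C(13, 2)·C(12, 6) = 72072. Through P₂: C(17, 3)·C(8, 5) = 38080. Since P₁ is strictly southwest of P₂, a monotone path through both must visit P₁ then P₂; paths through both = C(13, 2)·C(4, 1)·C(8, 5) = 17472. Avoid both = 1081575 − 72072 − 38080 + 17472 = 988895.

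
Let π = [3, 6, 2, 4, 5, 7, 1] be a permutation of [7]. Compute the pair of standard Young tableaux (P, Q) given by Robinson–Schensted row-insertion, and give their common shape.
P = [1, 4, 5, 7] / [2, 6] / [3];  Q = [1, 2, 5, 6] / [3, 4] / [7];  common shape = (4, 2, 1)

Row-insert the values π_1, π_2, … into P one at a time, bumping the leftmost entry strictly greater than the inserted value down to the next row. The recording tableau Q records, in position (i, j), the step at which that cell was added to P.
  Insert 3 (step 1): P = [3];  Q = [1]
  Insert 6 (step 2): P = [3, 6];  Q = [1, 2]
  Insert 2 (step 3): P = [2, 6] / [3];  Q = [1, 2] / [3]
  Insert 4 (step 4): P = [2, 4] / [3, 6];  Q = [1, 2] / [3, 4]
  Insert 5 (step 5): P = [2, 4, 5] / [3, 6];  Q = [1, 2, 5] / [3, 4]
  Insert 7 (step 6): P = [2, 4, 5, 7] / [3, 6];  Q = [1, 2, 5, 6] / [3, 4]
  Insert 1 (step 7): P = [1, 4, 5, 7] / [2, 6] / [3];  Q = [1, 2, 5, 6] / [3, 4] / [7]
Final shape: (4, 2, 1).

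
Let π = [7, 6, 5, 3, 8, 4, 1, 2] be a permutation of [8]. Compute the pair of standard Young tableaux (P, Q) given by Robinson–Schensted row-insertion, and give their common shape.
P = [1, 2] / [3, 4] / [5, 8] / [6] / [7];  Q = [1, 5] / [2, 6] / [3, 8] / [4] / [7];  common shape = (2, 2, 2, 1, 1)

Row-insert the values π_1, π_2, … into P one at a time, bumping the leftmost entry strictly greater than the inserted value down to the next row. The recording tableau Q records, in position (i, j), the step at which that cell was added to P.
  Insert 7 (step 1): P = [7];  Q = [1]
  Insert 6 (step 2): P = [6] / [7];  Q = [1] / [2]
  Insert 5 (step 3): P = [5] / [6] / [7];  Q = [1] / [2] / [3]
  Insert 3 (step 4): P = [3] / [5] / [6] / [7];  Q = [1] / [2] / [3] / [4]
  Insert 8 (step 5): P = [3, 8] / [5] / [6] / [7];  Q = [1, 5] / [2] / [3] / [4]
  Insert 4 (step 6): P = [3, 4] / [5, 8] / [6] / [7];  Q = [1, 5] / [2, 6] / [3] / [4]
  Insert 1 (step 7): P = [1, 4] / [3, 8] / [5] / [6] / [7];  Q = [1, 5] / [2, 6] / [3] / [4] / [7]
  Insert 2 (step 8): P = [1, 2] / [3, 4] / [5, 8] / [6] / [7];  Q = [1, 5] / [2, 6] / [3, 8] / [4] / [7]
Final shape: (2, 2, 2, 1, 1).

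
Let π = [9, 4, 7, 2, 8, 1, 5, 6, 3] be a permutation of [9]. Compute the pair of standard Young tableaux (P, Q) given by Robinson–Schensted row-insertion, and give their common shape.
P = [1, 3, 6] / [2, 5, 8] / [4, 7] / [9];  Q = [1, 3, 5] / [2, 7, 8] / [4, 9] / [6];  common shape = (3, 3, 2, 1)

Row-insert the values π_1, π_2, … into P one at a time, bumping the leftmost entry strictly greater than the inserted value down to the next row. The recording tableau Q records, in position (i, j), the step at which that cell was added to P.
  Insert 9 (step 1): P = [9];  Q = [1]
  Insert 4 (step 2): P = [4] / [9];  Q = [1] / [2]
  Insert 7 (step 3): P = [4, 7] / [9];  Q = [1, 3] / [2]
  Insert 2 (step 4): P = [2, 7] / [4] / [9];  Q = [1, 3] / [2] / [4]
  Insert 8 (step 5): P = [2, 7, 8] / [4] / [9];  Q = [1, 3, 5] / [2] / [4]
  Insert 1 (step 6): P = [1, 7, 8] / [2] / [4] / [9];  Q = [1, 3, 5] / [2] / [4] / [6]
  Insert 5 (step 7): P = [1, 5, 8] / [2, 7] / [4] / [9];  Q = [1, 3, 5] / [2, 7] / [4] / [6]
  Insert 6 (step 8): P = [1, 5, 6] / [2, 7, 8] / [4] / [9];  Q = [1, 3, 5] / [2, 7, 8] / [4] / [6]
  Insert 3 (step 9): P = [1, 3, 6] / [2, 5, 8] / [4, 7] / [9];  Q = [1, 3, 5] / [2, 7, 8] / [4, 9] / [6]
Final shape: (3, 3, 2, 1).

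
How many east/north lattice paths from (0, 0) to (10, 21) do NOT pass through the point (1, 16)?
Number of paths = 44318131

Total paths from (0, 0) to (10, 21): C(31, 10) = 44352165. Paths through (1, 16): (paths (0, 0) → (1, 16)) × (paths (1, 16) → (10, 21)) = C(17, 1) · C(14, 9) = 17 · 2002 = 34034. Avoidance count = 44352165 − 34034 = 44318131.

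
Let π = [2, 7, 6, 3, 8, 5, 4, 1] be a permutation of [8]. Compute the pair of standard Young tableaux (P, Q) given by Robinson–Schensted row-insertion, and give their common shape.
P = [1, 3, 4] / [2, 8] / [5] / [6] / [7];  Q = [1, 2, 5] / [3, 6] / [4] / [7] / [8];  common shape = (3, 2, 1, 1, 1)

Row-insert the values π_1, π_2, … into P one at a time, bumping the leftmost entry strictly greater than the inserted value down to the next row. The recording tableau Q records, in position (i, j), the step at which that cell was added to P.
  Insert 2 (step 1): P = [2];  Q = [1]
  Insert 7 (step 2): P = [2, 7];  Q = [1, 2]
  Insert 6 (step 3): P = [2, 6] / [7];  Q = [1, 2] / [3]
  Insert 3 (step 4): P = [2, 3] / [6] / [7];  Q = [1, 2] / [3] / [4]
  Insert 8 (step 5): P = [2, 3, 8] / [6] / [7];  Q = [1, 2, 5] / [3] / [4]
  Insert 5 (step 6): P = [2, 3, 5] / [6, 8] / [7];  Q = [1, 2, 5] / [3, 6] / [4]
  Insert 4 (step 7): P = [2, 3, 4] / [5, 8] / [6] / [7];  Q = [1, 2, 5] / [3, 6] / [4] / [7]
  Insert 1 (step 8): P = [1, 3, 4] / [2, 8] / [5] / [6] / [7];  Q = [1, 2, 5] / [3, 6] / [4] / [7] / [8]
Final shape: (3, 2, 1, 1, 1).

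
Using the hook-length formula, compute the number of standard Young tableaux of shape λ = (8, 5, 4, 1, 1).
# SYT of shape (8, 5, 4, 1, 1) = 19399380

Hook-length formula: f^λ = n! / Π hook(c), product over all cells c of the Young diagram. For λ = (8, 5, 4, 1, 1), n = 19 boxes. Hook lengths by row (left-to-right, top-to-bottom): [12, 9, 8, 7, 5, 3, 2, 1]; [8, 5, 4, 3, 1]; [6, 3, 2, 1]; [2]; [1]. Product of hooks = 6270566400. So f^λ = 19! / 6270566400 = 121645100408832000 / 6270566400 = 19399380.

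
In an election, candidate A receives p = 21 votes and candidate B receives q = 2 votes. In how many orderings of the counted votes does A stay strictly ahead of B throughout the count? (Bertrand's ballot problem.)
Strict-lead orderings = 209

Total orderings of the 23 votes with 21 for A: C(23, 21) = 253. By the Bertrand ballot formula (Cycle Lemma / reflection principle), the number of orderings in which A is strictly ahead of B throughout is (p − q)/(p + q) · C(p + q, p) = (21 − 2)/(21 + 2) · 253 = 209.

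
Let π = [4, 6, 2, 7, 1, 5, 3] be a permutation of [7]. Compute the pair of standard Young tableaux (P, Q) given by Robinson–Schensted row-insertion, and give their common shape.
P = [1, 3, 7] / [2, 5] / [4, 6];  Q = [1, 2, 4] / [3, 6] / [5, 7];  common shape = (3, 2, 2)

Row-insert the values π_1, π_2, … into P one at a time, bumping the leftmost entry strictly greater than the inserted value down to the next row. The recording tableau Q records, in position (i, j), the step at which that cell was added to P.
  Insert 4 (step 1): P = [4];  Q = [1]
  Insert 6 (step 2): P = [4, 6];  Q = [1, 2]
  Insert 2 (step 3): P = [2, 6] / [4];  Q = [1, 2] / [3]
  Insert 7 (step 4): P = [2, 6, 7] / [4];  Q = [1, 2, 4] / [3]
  Insert 1 (step 5): P = [1, 6, 7] / [2] / [4];  Q = [1, 2, 4] / [3] / [5]
  Insert 5 (step 6): P = [1, 5, 7] / [2, 6] / [4];  Q = [1, 2, 4] / [3, 6] / [5]
  Insert 3 (step 7): P = [1, 3, 7] / [2, 5] / [4, 6];  Q = [1, 2, 4] / [3, 6] / [5, 7]
Final shape: (3, 2, 2).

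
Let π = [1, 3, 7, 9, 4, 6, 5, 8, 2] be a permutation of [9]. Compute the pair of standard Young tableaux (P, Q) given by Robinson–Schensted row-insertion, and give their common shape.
P = [1, 2, 4, 5, 8] / [3, 9] / [6] / [7];  Q = [1, 2, 3, 4, 8] / [5, 6] / [7] / [9];  common shape = (5, 2, 1, 1)

Row-insert the values π_1, π_2, … into P one at a time, bumping the leftmost entry strictly greater than the inserted value down to the next row. The recording tableau Q records, in position (i, j), the step at which that cell was added to P.
  Insert 1 (step 1): P = [1];  Q = [1]
  Insert 3 (step 2): P = [1, 3];  Q = [1, 2]
  Insert 7 (step 3): P = [1, 3, 7];  Q = [1, 2, 3]
  Insert 9 (step 4): P = [1, 3, 7, 9];  Q = [1, 2, 3, 4]
  Insert 4 (step 5): P = [1, 3, 4, 9] / [7];  Q = [1, 2, 3, 4] / [5]
  Insert 6 (step 6): P = [1, 3, 4, 6] / [7, 9];  Q = [1, 2, 3, 4] / [5, 6]
  Insert 5 (step 7): P = [1, 3, 4, 5] / [6, 9] / [7];  Q = [1, 2, 3, 4] / [5, 6] / [7]
  Insert 8 (step 8): P = [1, 3, 4, 5, 8] / [6, 9] / [7];  Q = [1, 2, 3, 4, 8] / [5, 6] / [7]
  Insert 2 (step 9): P = [1, 2, 4, 5, 8] / [3, 9] / [6] / [7];  Q = [1, 2, 3, 4, 8] / [5, 6] / [7] / [9]
Final shape: (5, 2, 1, 1).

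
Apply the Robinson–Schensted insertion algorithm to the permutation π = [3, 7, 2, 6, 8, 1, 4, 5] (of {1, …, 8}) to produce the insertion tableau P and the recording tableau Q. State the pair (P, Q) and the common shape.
P = [1, 4, 5] / [2, 6, 8] / [3, 7];  Q = [1, 2, 5] / [3, 4, 8] / [6, 7];  common shape = (3, 3, 2)

Row-insert the values π_1, π_2, … into P one at a time, bumping the leftmost entry strictly greater than the inserted value down to the next row. The recording tableau Q records, in position (i, j), the step at which that cell was added to P.
  Insert 3 (step 1): P = [3];  Q = [1]
  Insert 7 (step 2): P = [3, 7];  Q = [1, 2]
  Insert 2 (step 3): P = [2, 7] / [3];  Q = [1, 2] / [3]
  Insert 6 (step 4): P = [2, 6] / [3, 7];  Q = [1, 2] / [3, 4]
  Insert 8 (step 5): P = [2, 6, 8] / [3, 7];  Q = [1, 2, 5] / [3, 4]
  Insert 1 (step 6): P = [1, 6, 8] / [2, 7] / [3];  Q = [1, 2, 5] / [3, 4] / [6]
  Insert 4 (step 7): P = [1, 4, 8] / [2, 6] / [3, 7];  Q = [1, 2, 5] / [3, 4] / [6, 7]
  Insert 5 (step 8): P = [1, 4, 5] / [2, 6, 8] / [3, 7];  Q = [1, 2, 5] / [3, 4, 8] / [6, 7]
Final shape: (3, 3, 2).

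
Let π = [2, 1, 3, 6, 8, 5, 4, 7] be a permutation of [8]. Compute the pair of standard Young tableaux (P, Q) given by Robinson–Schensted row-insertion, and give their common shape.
P = [1, 3, 4, 7] / [2, 5, 8] / [6];  Q = [1, 3, 4, 5] / [2, 6, 8] / [7];  common shape = (4, 3, 1)

Row-insert the values π_1, π_2, … into P one at a time, bumping the leftmost entry strictly greater than the inserted value down to the next row. The recording tableau Q records, in position (i, j), the step at which that cell was added to P.
  Insert 2 (step 1): P = [2];  Q = [1]
  Insert 1 (step 2): P = [1] / [2];  Q = [1] / [2]
  Insert 3 (step 3): P = [1, 3] / [2];  Q = [1, 3] / [2]
  Insert 6 (step 4): P = [1, 3, 6] / [2];  Q = [1, 3, 4] / [2]
  Insert 8 (step 5): P = [1, 3, 6, 8] / [2];  Q = [1, 3, 4, 5] / [2]
  Insert 5 (step 6): P = [1, 3, 5, 8] / [2, 6];  Q = [1, 3, 4, 5] / [2, 6]
  Insert 4 (step 7): P = [1, 3, 4, 8] / [2, 5] / [6];  Q = [1, 3, 4, 5] / [2, 6] / [7]
  Insert 7 (step 8): P = [1, 3, 4, 7] / [2, 5, 8] / [6];  Q = [1, 3, 4, 5] / [2, 6, 8] / [7]
Final shape: (4, 3, 1).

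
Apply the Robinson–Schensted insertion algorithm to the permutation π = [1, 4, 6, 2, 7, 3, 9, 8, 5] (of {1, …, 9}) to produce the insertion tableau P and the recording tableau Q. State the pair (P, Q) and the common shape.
P = [1, 2, 3, 5, 8] / [4, 6, 7] / [9];  Q = [1, 2, 3, 5, 7] / [4, 6, 8] / [9];  common shape = (5, 3, 1)

Row-insert the values π_1, π_2, … into P one at a time, bumping the leftmost entry strictly greater than the inserted value down to the next row. The recording tableau Q records, in position (i, j), the step at which that cell was added to P.
  Insert 1 (step 1): P = [1];  Q = [1]
  Insert 4 (step 2): P = [1, 4];  Q = [1, 2]
  Insert 6 (step 3): P = [1, 4, 6];  Q = [1, 2, 3]
  Insert 2 (step 4): P = [1, 2, 6] / [4];  Q = [1, 2, 3] / [4]
  Insert 7 (step 5): P = [1, 2, 6, 7] / [4];  Q = [1, 2, 3, 5] / [4]
  Insert 3 (step 6): P = [1, 2, 3, 7] / [4, 6];  Q = [1, 2, 3, 5] / [4, 6]
  Insert 9 (step 7): P = [1, 2, 3, 7, 9] / [4, 6];  Q = [1, 2, 3, 5, 7] / [4, 6]
  Insert 8 (step 8): P = [1, 2, 3, 7, 8] / [4, 6, 9];  Q = [1, 2, 3, 5, 7] / [4, 6, 8]
  Insert 5 (step 9): P = [1, 2, 3, 5, 8] / [4, 6, 7] / [9];  Q = [1, 2, 3, 5, 7] / [4, 6, 8] / [9]
Final shape: (5, 3, 1).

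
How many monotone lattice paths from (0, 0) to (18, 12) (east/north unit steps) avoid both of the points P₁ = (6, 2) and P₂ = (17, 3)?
Number of paths = 68379097

Inclusion–exclusion. Total paths: C(30, 18) = 86493225. Through P₁: C(8, 6)·C(22, 12) = 18106088. Through P₂: C(20, 17)·C(10, 1) = 11400. Since P₁ is strictly southwest of P₂, a monotone path through both must visit P₁ then P₂; paths through both = C(8, 6)·C(12, 11)·C(10, 1) = 3360. Avoid both = 86493225 − 18106088 − 11400 + 3360 = 68379097.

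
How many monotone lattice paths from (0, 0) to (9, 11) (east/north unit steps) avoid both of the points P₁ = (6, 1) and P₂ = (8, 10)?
Number of paths = 79212

Inclusion–exclusion. Total paths: C(20, 9) = 167960. Through P₁: C(7, 6)·C(13, 3) = 2002. Through P₂: C(18, 8)·C(2, 1) = 87516. Since P₁ is strictly southwest of P₂, a monotone path through both must visit P₁ then P₂; paths through both = C(7, 6)·C(11, 2)·C(2, 1) = 770. Avoid both = 167960 − 2002 − 87516 + 770 = 79212.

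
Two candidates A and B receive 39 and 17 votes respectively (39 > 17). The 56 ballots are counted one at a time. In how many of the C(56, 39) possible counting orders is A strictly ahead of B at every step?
Strict-lead orderings = 38499031112850

Total orderings of the 56 votes with 39 for A: C(56, 39) = 97997533741800. By the Bertrand ballot formula (Cycle Lemma / reflection principle), the number of orderings in which A is strictly ahead of B throughout is (p − q)/(p + q) · C(p + q, p) = (39 − 17)/(39 + 17) · 97997533741800 = 38499031112850.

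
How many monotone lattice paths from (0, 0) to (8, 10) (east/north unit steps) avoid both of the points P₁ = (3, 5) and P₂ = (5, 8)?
Number of paths = 22376

Inclusion–exclusion. Total paths: C(18, 8) = 43758. Through P₁: C(8, 3)·C(10, 5) = 14112. Through P₂: C(13, 5)·C(5, 3) = 12870. Since P₁ is strictly southwest of P₂, a monotone path through both must visit P₁ then P₂; paths through both = C(8, 3)·C(5, 2)·C(5, 3) = 5600. Avoid both = 43758 − 14112 − 12870 + 5600 = 22376.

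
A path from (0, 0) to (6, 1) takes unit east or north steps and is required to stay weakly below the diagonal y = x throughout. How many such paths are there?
Number of paths = 6

By the reflection principle (André's argument), the number of monotone paths to (6, 1) with n ≤ m that never go above y = x is C(7, 6) − C(7, 7) = 7 − 1 = 6.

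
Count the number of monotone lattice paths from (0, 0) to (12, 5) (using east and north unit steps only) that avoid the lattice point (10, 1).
Number of paths = 6023

Total paths from (0, 0) to (12, 5): C(17, 12) = 6188. Paths through (10, 1): (paths (0, 0) → (10, 1)) × (paths (10, 1) → (12, 5)) = C(11, 10) · C(6, 2) = 11 · 15 = 165. Avoidance count = 6188 − 165 = 6023.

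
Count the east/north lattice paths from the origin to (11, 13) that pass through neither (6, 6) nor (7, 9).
Number of paths = 1222256

Inclusion–exclusion. Total paths: C(24, 11) = 2496144. Through P₁: C(12, 6)·C(12, 5) = 731808. Through P₂: C(16, 7)·C(8, 4) = 800800. Since P₁ is strictly southwest of P₂, a monotone path through both must visit P₁ then P₂; paths through both = C(12, 6)·C(4, 1)·C(8, 4) = 258720. Avoid both = 2496144 − 731808 − 800800 + 258720 = 1222256.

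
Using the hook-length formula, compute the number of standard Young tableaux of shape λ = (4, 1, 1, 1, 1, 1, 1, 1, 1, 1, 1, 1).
# SYT of shape (4, 1, 1, 1, 1, 1, 1, 1, 1, 1, 1, 1) = 364

Hook-length formula: f^λ = n! / Π hook(c), product over all cells c of the Young diagram. For λ = (4, 1, 1, 1, 1, 1, 1, 1, 1, 1, 1, 1), n = 15 boxes. Hook lengths by row (left-to-right, top-to-bottom): [15, 3, 2, 1]; [11]; [10]; [9]; [8]; [7]; [6]; [5]; [4]; [3]; [2]; [1]. Product of hooks = 3592512000. So f^λ = 15! / 3592512000 = 1307674368000 / 3592512000 = 364.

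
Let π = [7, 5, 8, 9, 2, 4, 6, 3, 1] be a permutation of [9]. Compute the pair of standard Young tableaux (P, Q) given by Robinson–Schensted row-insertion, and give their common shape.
P = [1, 3, 6] / [2, 8, 9] / [4] / [5] / [7];  Q = [1, 3, 4] / [2, 6, 7] / [5] / [8] / [9];  common shape = (3, 3, 1, 1, 1)

Row-insert the values π_1, π_2, … into P one at a time, bumping the leftmost entry strictly greater than the inserted value down to the next row. The recording tableau Q records, in position (i, j), the step at which that cell was added to P.
  Insert 7 (step 1): P = [7];  Q = [1]
  Insert 5 (step 2): P = [5] / [7];  Q = [1] / [2]
  Insert 8 (step 3): P = [5, 8] / [7];  Q = [1, 3] / [2]
  Insert 9 (step 4): P = [5, 8, 9] / [7];  Q = [1, 3, 4] / [2]
  Insert 2 (step 5): P = [2, 8, 9] / [5] / [7];  Q = [1, 3, 4] / [2] / [5]
  Insert 4 (step 6): P = [2, 4, 9] / [5, 8] / [7];  Q = [1, 3, 4] / [2, 6] / [5]
  Insert 6 (step 7): P = [2, 4, 6] / [5, 8, 9] / [7];  Q = [1, 3, 4] / [2, 6, 7] / [5]
  Insert 3 (step 8): P = [2, 3, 6] / [4, 8, 9] / [5] / [7];  Q = [1, 3, 4] / [2, 6, 7] / [5] / [8]
  Insert 1 (step 9): P = [1, 3, 6] / [2, 8, 9] / [4] / [5] / [7];  Q = [1, 3, 4] / [2, 6, 7] / [5] / [8] / [9]
Final shape: (3, 3, 1, 1, 1).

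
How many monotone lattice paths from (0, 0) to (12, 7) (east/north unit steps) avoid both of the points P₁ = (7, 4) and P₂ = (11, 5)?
Number of paths = 23754

Inclusion–exclusion. Total paths: C(19, 12) = 50388. Through P₁: C(11, 7)·C(8, 5) = 18480. Through P₂: C(16, 11)·C(3, 1) = 13104. Since P₁ is strictly southwest of P₂, a monotone path through both must visit P₁ then P₂; paths through both = C(11, 7)·C(5, 4)·C(3, 1) = 4950. Avoid both = 50388 − 18480 − 13104 + 4950 = 23754.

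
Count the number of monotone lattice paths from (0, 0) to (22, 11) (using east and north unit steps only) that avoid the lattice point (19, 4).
Number of paths = 192474120

Total paths from (0, 0) to (22, 11): C(33, 22) = 193536720. Paths through (19, 4): (paths (0, 0) → (19, 4)) × (paths (19, 4) → (22, 11)) = C(23, 19) · C(10, 3) = 8855 · 120 = 1062600. Avoidance count = 193536720 − 1062600 = 192474120.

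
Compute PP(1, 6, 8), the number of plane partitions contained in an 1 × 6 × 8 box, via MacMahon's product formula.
PP(1, 6, 8) = 3003

Evaluate the triple product over i = 1..1, j = 1..6, k = 1..8. The factors are (2/1) · (3/2) · (4/3) · (5/4) · (6/5) · (7/6) · (8/7) · (9/8) · … (48 factors total). The numerators and denominators telescope so the product is an integer; carrying out the multiplication exactly gives PP(1, 6, 8) = 3003.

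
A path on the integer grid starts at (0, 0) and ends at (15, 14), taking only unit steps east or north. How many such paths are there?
Number of paths = 77558760

A monotone lattice path from (0, 0) to (15, 14) consists of 15 east steps and 14 north steps in some order, so it is determined by which 15 of the 29 steps are east. The count is C(29, 15) = 77558760.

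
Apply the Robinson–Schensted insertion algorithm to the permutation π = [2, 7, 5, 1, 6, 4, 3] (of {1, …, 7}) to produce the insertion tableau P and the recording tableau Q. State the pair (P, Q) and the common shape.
P = [1, 3, 6] / [2, 4] / [5] / [7];  Q = [1, 2, 5] / [3, 6] / [4] / [7];  common shape = (3, 2, 1, 1)

Row-insert the values π_1, π_2, … into P one at a time, bumping the leftmost entry strictly greater than the inserted value down to the next row. The recording tableau Q records, in position (i, j), the step at which that cell was added to P.
  Insert 2 (step 1): P = [2];  Q = [1]
  Insert 7 (step 2): P = [2, 7];  Q = [1, 2]
  Insert 5 (step 3): P = [2, 5] / [7];  Q = [1, 2] / [3]
  Insert 1 (step 4): P = [1, 5] / [2] / [7];  Q = [1, 2] / [3] / [4]
  Insert 6 (step 5): P = [1, 5, 6] / [2] / [7];  Q = [1, 2, 5] / [3] / [4]
  Insert 4 (step 6): P = [1, 4, 6] / [2, 5] / [7];  Q = [1, 2, 5] / [3, 6] / [4]
  Insert 3 (step 7): P = [1, 3, 6] / [2, 4] / [5] / [7];  Q = [1, 2, 5] / [3, 6] / [4] / [7]
Final shape: (3, 2, 1, 1).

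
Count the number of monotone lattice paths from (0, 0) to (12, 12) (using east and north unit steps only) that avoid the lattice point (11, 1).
Number of paths = 2704012

Total paths from (0, 0) to (12, 12): C(24, 12) = 2704156. Paths through (11, 1): (paths (0, 0) → (11, 1)) × (paths (11, 1) → (12, 12)) = C(12, 11) · C(12, 1) = 12 · 12 = 144. Avoidance count = 2704156 − 144 = 2704012.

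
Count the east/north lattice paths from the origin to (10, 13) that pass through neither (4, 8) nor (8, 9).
Number of paths = 587851

Inclusion–exclusion. Total paths: C(23, 10) = 1144066. Through P₁: C(12, 4)·C(11, 6) = 228690. Through P₂: C(17, 8)·C(6, 2) = 364650. Since P₁ is strictly southwest of P₂, a monotone path through both must visit P₁ then P₂; paths through both = C(12, 4)·C(5, 4)·C(6, 2) = 37125. Avoid both = 1144066 − 228690 − 364650 + 37125 = 587851.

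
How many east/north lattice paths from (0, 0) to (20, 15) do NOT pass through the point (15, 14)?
Number of paths = 2782590600

Total paths from (0, 0) to (20, 15): C(35, 20) = 3247943160. Paths through (15, 14): (paths (0, 0) → (15, 14)) × (paths (15, 14) → (20, 15)) = C(29, 15) · C(6, 5) = 77558760 · 6 = 465352560. Avoidance count = 3247943160 − 465352560 = 2782590600.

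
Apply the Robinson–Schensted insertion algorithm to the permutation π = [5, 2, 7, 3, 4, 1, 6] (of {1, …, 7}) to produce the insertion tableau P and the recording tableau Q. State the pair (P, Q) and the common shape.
P = [1, 3, 4, 6] / [2, 7] / [5];  Q = [1, 3, 5, 7] / [2, 4] / [6];  common shape = (4, 2, 1)

Row-insert the values π_1, π_2, … into P one at a time, bumping the leftmost entry strictly greater than the inserted value down to the next row. The recording tableau Q records, in position (i, j), the step at which that cell was added to P.
  Insert 5 (step 1): P = [5];  Q = [1]
  Insert 2 (step 2): P = [2] / [5];  Q = [1] / [2]
  Insert 7 (step 3): P = [2, 7] / [5];  Q = [1, 3] / [2]
  Insert 3 (step 4): P = [2, 3] / [5, 7];  Q = [1, 3] / [2, 4]
  Insert 4 (step 5): P = [2, 3, 4] / [5, 7];  Q = [1, 3, 5] / [2, 4]
  Insert 1 (step 6): P = [1, 3, 4] / [2, 7] / [5];  Q = [1, 3, 5] / [2, 4] / [6]
  Insert 6 (step 7): P = [1, 3, 4, 6] / [2, 7] / [5];  Q = [1, 3, 5, 7] / [2, 4] / [6]
Final shape: (4, 2, 1).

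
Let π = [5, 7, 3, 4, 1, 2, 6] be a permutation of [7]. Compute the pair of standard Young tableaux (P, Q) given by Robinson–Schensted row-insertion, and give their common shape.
P = [1, 2, 6] / [3, 4] / [5, 7];  Q = [1, 2, 7] / [3, 4] / [5, 6];  common shape = (3, 2, 2)

Row-insert the values π_1, π_2, … into P one at a time, bumping the leftmost entry strictly greater than the inserted value down to the next row. The recording tableau Q records, in position (i, j), the step at which that cell was added to P.
  Insert 5 (step 1): P = [5];  Q = [1]
  Insert 7 (step 2): P = [5, 7];  Q = [1, 2]
  Insert 3 (step 3): P = [3, 7] / [5];  Q = [1, 2] / [3]
  Insert 4 (step 4): P = [3, 4] / [5, 7];  Q = [1, 2] / [3, 4]
  Insert 1 (step 5): P = [1, 4] / [3, 7] / [5];  Q = [1, 2] / [3, 4] / [5]
  Insert 2 (step 6): P = [1, 2] / [3, 4] / [5, 7];  Q = [1, 2] / [3, 4] / [5, 6]
  Insert 6 (step 7): P = [1, 2, 6] / [3, 4] / [5, 7];  Q = [1, 2, 7] / [3, 4] / [5, 6]
Final shape: (3, 2, 2).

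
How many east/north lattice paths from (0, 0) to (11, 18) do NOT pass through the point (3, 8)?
Number of paths = 27377220

Total paths from (0, 0) to (11, 18): C(29, 11) = 34597290. Paths through (3, 8): (paths (0, 0) → (3, 8)) × (paths (3, 8) → (11, 18)) = C(11, 3) · C(18, 8) = 165 · 43758 = 7220070. Avoidance count = 34597290 − 7220070 = 27377220.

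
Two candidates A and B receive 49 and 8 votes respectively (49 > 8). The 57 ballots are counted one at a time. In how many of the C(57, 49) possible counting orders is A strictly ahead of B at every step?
Strict-lead orderings = 1188576675

Total orderings of the 57 votes with 49 for A: C(57, 49) = 1652411475. By the Bertrand ballot formula (Cycle Lemma / reflection principle), the number of orderings in which A is strictly ahead of B throughout is (p − q)/(p + q) · C(p + q, p) = (49 − 8)/(49 + 8) · 1652411475 = 1188576675.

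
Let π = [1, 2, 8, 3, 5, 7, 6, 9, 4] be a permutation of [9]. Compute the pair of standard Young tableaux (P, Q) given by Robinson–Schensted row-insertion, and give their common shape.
P = [1, 2, 3, 4, 6, 9] / [5] / [7] / [8];  Q = [1, 2, 3, 5, 6, 8] / [4] / [7] / [9];  common shape = (6, 1, 1, 1)

Row-insert the values π_1, π_2, … into P one at a time, bumping the leftmost entry strictly greater than the inserted value down to the next row. The recording tableau Q records, in position (i, j), the step at which that cell was added to P.
  Insert 1 (step 1): P = [1];  Q = [1]
  Insert 2 (step 2): P = [1, 2];  Q = [1, 2]
  Insert 8 (step 3): P = [1, 2, 8];  Q = [1, 2, 3]
  Insert 3 (step 4): P = [1, 2, 3] / [8];  Q = [1, 2, 3] / [4]
  Insert 5 (step 5): P = [1, 2, 3, 5] / [8];  Q = [1, 2, 3, 5] / [4]
  Insert 7 (step 6): P = [1, 2, 3, 5, 7] / [8];  Q = [1, 2, 3, 5, 6] / [4]
  Insert 6 (step 7): P = [1, 2, 3, 5, 6] / [7] / [8];  Q = [1, 2, 3, 5, 6] / [4] / [7]
  Insert 9 (step 8): P = [1, 2, 3, 5, 6, 9] / [7] / [8];  Q = [1, 2, 3, 5, 6, 8] / [4] / [7]
  Insert 4 (step 9): P = [1, 2, 3, 4, 6, 9] / [5] / [7] / [8];  Q = [1, 2, 3, 5, 6, 8] / [4] / [7] / [9]
Final shape: (6, 1, 1, 1).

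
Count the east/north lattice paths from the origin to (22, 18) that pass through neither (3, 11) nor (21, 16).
Number of paths = 74550243298

Inclusion–exclusion. Total paths: C(40, 22) = 113380261800. Through P₁: C(14, 3)·C(26, 19) = 239439200. Through P₂: C(37, 21)·C(3, 1) = 38627324010. Since P₁ is strictly southwest of P₂, a monotone path through both must visit P₁ then P₂; paths through both = C(14, 3)·C(23, 18)·C(3, 1) = 36744708. Avoid both = 113380261800 − 239439200 − 38627324010 + 36744708 = 74550243298.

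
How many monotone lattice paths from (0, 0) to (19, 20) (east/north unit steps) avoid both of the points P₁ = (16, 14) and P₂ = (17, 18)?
Number of paths = 33845034060

Inclusion–exclusion. Total paths: C(39, 19) = 68923264410. Through P₁: C(30, 16)·C(9, 3) = 12215504700. Through P₂: C(35, 17)·C(4, 2) = 27225405900. Since P₁ is strictly southwest of P₂, a monotone path through both must visit P₁ then P₂; paths through both = C(30, 16)·C(5, 1)·C(4, 2) = 4362680250. Avoid both = 68923264410 − 12215504700 − 27225405900 + 4362680250 = 33845034060.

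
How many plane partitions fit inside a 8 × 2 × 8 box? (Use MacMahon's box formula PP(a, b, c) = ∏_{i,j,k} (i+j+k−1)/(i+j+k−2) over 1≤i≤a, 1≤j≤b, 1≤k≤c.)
PP(8, 2, 8) = 34763300

Evaluate the triple product over i = 1..8, j = 1..2, k = 1..8. The factors are (2/1) · (3/2) · (4/3) · (5/4) · (6/5) · (7/6) · (8/7) · (9/8) · … (128 factors total). The numerators and denominators telescope so the product is an integer; carrying out the multiplication exactly gives PP(8, 2, 8) = 34763300.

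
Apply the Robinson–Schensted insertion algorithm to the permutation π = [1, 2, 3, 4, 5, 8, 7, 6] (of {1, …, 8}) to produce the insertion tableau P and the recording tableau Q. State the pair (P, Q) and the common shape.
P = [1, 2, 3, 4, 5, 6] / [7] / [8];  Q = [1, 2, 3, 4, 5, 6] / [7] / [8];  common shape = (6, 1, 1)

Row-insert the values π_1, π_2, … into P one at a time, bumping the leftmost entry strictly greater than the inserted value down to the next row. The recording tableau Q records, in position (i, j), the step at which that cell was added to P.
  Insert 1 (step 1): P = [1];  Q = [1]
  Insert 2 (step 2): P = [1, 2];  Q = [1, 2]
  Insert 3 (step 3): P = [1, 2, 3];  Q = [1, 2, 3]
  Insert 4 (step 4): P = [1, 2, 3, 4];  Q = [1, 2, 3, 4]
  Insert 5 (step 5): P = [1, 2, 3, 4, 5];  Q = [1, 2, 3, 4, 5]
  Insert 8 (step 6): P = [1, 2, 3, 4, 5, 8];  Q = [1, 2, 3, 4, 5, 6]
  Insert 7 (step 7): P = [1, 2, 3, 4, 5, 7] / [8];  Q = [1, 2, 3, 4, 5, 6] / [7]
  Insert 6 (step 8): P = [1, 2, 3, 4, 5, 6] / [7] / [8];  Q = [1, 2, 3, 4, 5, 6] / [7] / [8]
Final shape: (6, 1, 1).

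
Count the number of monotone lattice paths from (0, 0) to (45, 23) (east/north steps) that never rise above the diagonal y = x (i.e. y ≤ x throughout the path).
Number of paths = 400978991944396320

By the reflection principle (André's argument), the number of monotone paths to (45, 23) with n ≤ m that never go above y = x is C(68, 45) − C(68, 46) = 801957983888792640 − 400978991944396320 = 400978991944396320.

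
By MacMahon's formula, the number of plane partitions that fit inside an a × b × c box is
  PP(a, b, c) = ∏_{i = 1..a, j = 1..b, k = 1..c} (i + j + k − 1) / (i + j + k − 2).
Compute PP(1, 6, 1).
PP(1, 6, 1) = 7

Evaluate the triple product over i = 1..1, j = 1..6, k = 1..1. The factors are (2/1) · (3/2) · (4/3) · (5/4) · (6/5) · (7/6). The numerators and denominators telescope so the product is an integer; carrying out the multiplication exactly gives PP(1, 6, 1) = 7.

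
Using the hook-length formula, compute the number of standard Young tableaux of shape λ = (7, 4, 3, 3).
# SYT of shape (7, 4, 3, 3) = 952952

Hook-length formula: f^λ = n! / Π hook(c), product over all cells c of the Young diagram. For λ = (7, 4, 3, 3), n = 17 boxes. Hook lengths by row (left-to-right, top-to-bottom): [10, 9, 8, 5, 3, 2, 1]; [6, 5, 4, 1]; [4, 3, 2]; [3, 2, 1]. Product of hooks = 373248000. So f^λ = 17! / 373248000 = 355687428096000 / 373248000 = 952952.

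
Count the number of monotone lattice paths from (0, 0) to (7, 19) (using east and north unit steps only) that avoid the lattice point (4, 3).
Number of paths = 623885

Total paths from (0, 0) to (7, 19): C(26, 7) = 657800. Paths through (4, 3): (paths (0, 0) → (4, 3)) × (paths (4, 3) → (7, 19)) = C(7, 4) · C(19, 3) = 35 · 969 = 33915. Avoidance count = 657800 − 33915 = 623885.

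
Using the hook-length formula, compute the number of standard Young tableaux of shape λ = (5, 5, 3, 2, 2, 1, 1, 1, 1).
# SYT of shape (5, 5, 3, 2, 2, 1, 1, 1, 1) = 335758500

Hook-length formula: f^λ = n! / Π hook(c), product over all cells c of the Young diagram. For λ = (5, 5, 3, 2, 2, 1, 1, 1, 1), n = 21 boxes. Hook lengths by row (left-to-right, top-to-bottom): [13, 8, 5, 3, 2]; [12, 7, 4, 2, 1]; [9, 4, 1]; [7, 2]; [6, 1]; [4]; [3]; [2]; [1]. Product of hooks = 152165744640. So f^λ = 21! / 152165744640 = 51090942171709440000 / 152165744640 = 335758500.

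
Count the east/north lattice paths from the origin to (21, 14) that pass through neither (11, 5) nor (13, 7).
Number of paths = 1586259576

Inclusion–exclusion. Total paths: C(35, 21) = 2319959400. Through P₁: C(16, 11)·C(19, 10) = 403507104. Through P₂: C(20, 13)·C(15, 8) = 498841200. Since P₁ is strictly southwest of P₂, a monotone path through both must visit P₁ then P₂; paths through both = C(16, 11)·C(4, 2)·C(15, 8) = 168648480. Avoid both = 2319959400 − 403507104 − 498841200 + 168648480 = 1586259576.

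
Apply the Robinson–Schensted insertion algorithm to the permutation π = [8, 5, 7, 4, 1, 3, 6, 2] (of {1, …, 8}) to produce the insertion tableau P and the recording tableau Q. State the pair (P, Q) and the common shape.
P = [1, 2, 6] / [3, 7] / [4] / [5] / [8];  Q = [1, 3, 7] / [2, 6] / [4] / [5] / [8];  common shape = (3, 2, 1, 1, 1)

Row-insert the values π_1, π_2, … into P one at a time, bumping the leftmost entry strictly greater than the inserted value down to the next row. The recording tableau Q records, in position (i, j), the step at which that cell was added to P.
  Insert 8 (step 1): P = [8];  Q = [1]
  Insert 5 (step 2): P = [5] / [8];  Q = [1] / [2]
  Insert 7 (step 3): P = [5, 7] / [8];  Q = [1, 3] / [2]
  Insert 4 (step 4): P = [4, 7] / [5] / [8];  Q = [1, 3] / [2] / [4]
  Insert 1 (step 5): P = [1, 7] / [4] / [5] / [8];  Q = [1, 3] / [2] / [4] / [5]
  Insert 3 (step 6): P = [1, 3] / [4, 7] / [5] / [8];  Q = [1, 3] / [2, 6] / [4] / [5]
  Insert 6 (step 7): P = [1, 3, 6] / [4, 7] / [5] / [8];  Q = [1, 3, 7] / [2, 6] / [4] / [5]
  Insert 2 (step 8): P = [1, 2, 6] / [3, 7] / [4] / [5] / [8];  Q = [1, 3, 7] / [2, 6] / [4] / [5] / [8]
Final shape: (3, 2, 1, 1, 1).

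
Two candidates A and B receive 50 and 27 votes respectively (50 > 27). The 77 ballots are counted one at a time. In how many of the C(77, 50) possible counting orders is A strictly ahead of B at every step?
Strict-lead orderings = 130946980630667045672

Total orderings of the 77 votes with 50 for A: C(77, 50) = 438387717763537500728. By the Bertrand ballot formula (Cycle Lemma / reflection principle), the number of orderings in which A is strictly ahead of B throughout is (p − q)/(p + q) · C(p + q, p) = (50 − 27)/(50 + 27) · 438387717763537500728 = 130946980630667045672.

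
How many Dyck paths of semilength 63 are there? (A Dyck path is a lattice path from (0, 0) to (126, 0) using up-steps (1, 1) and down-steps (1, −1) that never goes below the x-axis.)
C_63 = 94295850558771979787935384946380125

These Dyck paths are counted by the Catalan number C_n = (1/(n + 1)) · C(2n, n). For n = 63: C_63 = (1/64) · C(126, 63) = 6034934435761406706427864636568328000/64 = 94295850558771979787935384946380125.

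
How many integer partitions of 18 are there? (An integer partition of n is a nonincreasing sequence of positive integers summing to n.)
p(18) = 385

Compute p(n) via the recurrence p(n, m) = p(n, m−1) + p(n−m, m), where p(n, m) counts partitions of n with all parts ≤ m and p(n) = p(n, n). The base cases are p(0, m) = 1 and p(n, 0) = 0 for n > 0. Filling the table yields p(18) = 385. (Euler's pentagonal recurrence is an alternative.)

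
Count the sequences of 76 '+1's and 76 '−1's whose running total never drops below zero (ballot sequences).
C_76 = 4790408930363303911328386208394864461024520

These ballot sequences are counted by the Catalan number C_n = (1/(n + 1)) · C(2n, n). For n = 76: C_76 = (1/77) · C(152, 76) = 368861487637974401172285738046404563498888040/77 = 4790408930363303911328386208394864461024520.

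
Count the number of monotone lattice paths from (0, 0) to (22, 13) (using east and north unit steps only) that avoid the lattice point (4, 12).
Number of paths = 1476303220

Total paths from (0, 0) to (22, 13): C(35, 22) = 1476337800. Paths through (4, 12): (paths (0, 0) → (4, 12)) × (paths (4, 12) → (22, 13)) = C(16, 4) · C(19, 18) = 1820 · 19 = 34580. Avoidance count = 1476337800 − 34580 = 1476303220.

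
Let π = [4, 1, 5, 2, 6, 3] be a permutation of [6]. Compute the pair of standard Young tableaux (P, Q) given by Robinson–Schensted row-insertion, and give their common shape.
P = [1, 2, 3] / [4, 5, 6];  Q = [1, 3, 5] / [2, 4, 6];  common shape = (3, 3)

Row-insert the values π_1, π_2, … into P one at a time, bumping the leftmost entry strictly greater than the inserted value down to the next row. The recording tableau Q records, in position (i, j), the step at which that cell was added to P.
  Insert 4 (step 1): P = [4];  Q = [1]
  Insert 1 (step 2): P = [1] / [4];  Q = [1] / [2]
  Insert 5 (step 3): P = [1, 5] / [4];  Q = [1, 3] / [2]
  Insert 2 (step 4): P = [1, 2] / [4, 5];  Q = [1, 3] / [2, 4]
  Insert 6 (step 5): P = [1, 2, 6] / [4, 5];  Q = [1, 3, 5] / [2, 4]
  Insert 3 (step 6): P = [1, 2, 3] / [4, 5, 6];  Q = [1, 3, 5] / [2, 4, 6]
Final shape: (3, 3).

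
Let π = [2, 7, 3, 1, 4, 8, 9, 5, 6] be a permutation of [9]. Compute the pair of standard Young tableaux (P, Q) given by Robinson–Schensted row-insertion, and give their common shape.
P = [1, 3, 4, 5, 6] / [2, 8, 9] / [7];  Q = [1, 2, 5, 6, 7] / [3, 8, 9] / [4];  common shape = (5, 3, 1)

Row-insert the values π_1, π_2, … into P one at a time, bumping the leftmost entry strictly greater than the inserted value down to the next row. The recording tableau Q records, in position (i, j), the step at which that cell was added to P.
  Insert 2 (step 1): P = [2];  Q = [1]
  Insert 7 (step 2): P = [2, 7];  Q = [1, 2]
  Insert 3 (step 3): P = [2, 3] / [7];  Q = [1, 2] / [3]
  Insert 1 (step 4): P = [1, 3] / [2] / [7];  Q = [1, 2] / [3] / [4]
  Insert 4 (step 5): P = [1, 3, 4] / [2] / [7];  Q = [1, 2, 5] / [3] / [4]
  Insert 8 (step 6): P = [1, 3, 4, 8] / [2] / [7];  Q = [1, 2, 5, 6] / [3] / [4]
  Insert 9 (step 7): P = [1, 3, 4, 8, 9] / [2] / [7];  Q = [1, 2, 5, 6, 7] / [3] / [4]
  Insert 5 (step 8): P = [1, 3, 4, 5, 9] / [2, 8] / [7];  Q = [1, 2, 5, 6, 7] / [3, 8] / [4]
  Insert 6 (step 9): P = [1, 3, 4, 5, 6] / [2, 8, 9] / [7];  Q = [1, 2, 5, 6, 7] / [3, 8, 9] / [4]
Final shape: (5, 3, 1).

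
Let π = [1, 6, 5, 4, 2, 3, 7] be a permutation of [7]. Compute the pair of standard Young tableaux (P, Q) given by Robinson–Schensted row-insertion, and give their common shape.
P = [1, 2, 3, 7] / [4] / [5] / [6];  Q = [1, 2, 6, 7] / [3] / [4] / [5];  common shape = (4, 1, 1, 1)

Row-insert the values π_1, π_2, … into P one at a time, bumping the leftmost entry strictly greater than the inserted value down to the next row. The recording tableau Q records, in position (i, j), the step at which that cell was added to P.
  Insert 1 (step 1): P = [1];  Q = [1]
  Insert 6 (step 2): P = [1, 6];  Q = [1, 2]
  Insert 5 (step 3): P = [1, 5] / [6];  Q = [1, 2] / [3]
  Insert 4 (step 4): P = [1, 4] / [5] / [6];  Q = [1, 2] / [3] / [4]
  Insert 2 (step 5): P = [1, 2] / [4] / [5] / [6];  Q = [1, 2] / [3] / [4] / [5]
  Insert 3 (step 6): P = [1, 2, 3] / [4] / [5] / [6];  Q = [1, 2, 6] / [3] / [4] / [5]
  Insert 7 (step 7): P = [1, 2, 3, 7] / [4] / [5] / [6];  Q = [1, 2, 6, 7] / [3] / [4] / [5]
Final shape: (4, 1, 1, 1).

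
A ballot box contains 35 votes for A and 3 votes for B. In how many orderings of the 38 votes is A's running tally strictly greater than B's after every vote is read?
Strict-lead orderings = 7104

Total orderings of the 38 votes with 35 for A: C(38, 35) = 8436. By the Bertrand ballot formula (Cycle Lemma / reflection principle), the number of orderings in which A is strictly ahead of B throughout is (p − q)/(p + q) · C(p + q, p) = (35 − 3)/(35 + 3) · 8436 = 7104.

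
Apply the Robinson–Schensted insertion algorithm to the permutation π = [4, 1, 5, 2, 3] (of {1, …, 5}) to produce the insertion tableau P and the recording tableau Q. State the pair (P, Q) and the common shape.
P = [1, 2, 3] / [4, 5];  Q = [1, 3, 5] / [2, 4];  common shape = (3, 2)

Row-insert the values π_1, π_2, … into P one at a time, bumping the leftmost entry strictly greater than the inserted value down to the next row. The recording tableau Q records, in position (i, j), the step at which that cell was added to P.
  Insert 4 (step 1): P = [4];  Q = [1]
  Insert 1 (step 2): P = [1] / [4];  Q = [1] / [2]
  Insert 5 (step 3): P = [1, 5] / [4];  Q = [1, 3] / [2]
  Insert 2 (step 4): P = [1, 2] / [4, 5];  Q = [1, 3] / [2, 4]
  Insert 3 (step 5): P = [1, 2, 3] / [4, 5];  Q = [1, 3, 5] / [2, 4]
Final shape: (3, 2).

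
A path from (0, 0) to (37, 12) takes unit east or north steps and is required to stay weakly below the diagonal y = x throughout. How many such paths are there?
Number of paths = 63127818572

By the reflection principle (André's argument), the number of monotone paths to (37, 12) with n ≤ m that never go above y = x is C(49, 37) − C(49, 38) = 92263734836 − 29135916264 = 63127818572.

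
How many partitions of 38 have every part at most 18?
p(38, parts ≤ 18) = 23928

Use the recurrence p(n, m) = p(n, m−1) + p(n−m, m): either the largest part is < m (count p(n, m−1)) or the largest part is exactly m (remove one copy of m, count p(n−m, m)). With p(0, ·) = 1 this gives p(38, parts ≤ 18) = 23928. (By conjugating Young diagrams, this also counts partitions of 38 into at most 18 parts.)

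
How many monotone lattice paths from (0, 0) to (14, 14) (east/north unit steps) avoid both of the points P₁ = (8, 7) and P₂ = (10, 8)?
Number of paths = 23939010

Inclusion–exclusion. Total paths: C(28, 14) = 40116600. Through P₁: C(15, 8)·C(13, 6) = 11042460. Through P₂: C(18, 10)·C(10, 4) = 9189180. Since P₁ is strictly southwest of P₂, a monotone path through both must visit P₁ then P₂; paths through both = C(15, 8)·C(3, 2)·C(10, 4) = 4054050. Avoid both = 40116600 − 11042460 − 9189180 + 4054050 = 23939010.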